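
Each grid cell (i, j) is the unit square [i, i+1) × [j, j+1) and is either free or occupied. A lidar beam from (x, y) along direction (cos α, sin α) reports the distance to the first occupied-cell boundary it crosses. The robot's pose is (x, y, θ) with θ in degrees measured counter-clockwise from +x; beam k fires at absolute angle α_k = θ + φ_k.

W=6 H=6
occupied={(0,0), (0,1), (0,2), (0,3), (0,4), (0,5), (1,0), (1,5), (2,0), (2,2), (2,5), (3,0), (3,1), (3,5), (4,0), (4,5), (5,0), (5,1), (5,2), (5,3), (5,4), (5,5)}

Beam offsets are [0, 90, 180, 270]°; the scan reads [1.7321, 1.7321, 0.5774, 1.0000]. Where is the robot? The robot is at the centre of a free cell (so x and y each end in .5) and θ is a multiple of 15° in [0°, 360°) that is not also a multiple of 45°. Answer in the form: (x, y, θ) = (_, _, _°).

(x, y, θ) = (3.5, 4.5, 240°)

Candidates: 14 free-cell centres × 16 headings = 224 poses. Raycast each; keep the one whose scan matches to 4 dp.
  (3.5, 3.5, 75°): beam 1 = 1.5529 ≠ 1.7321 ✗
  (4.5, 1.5, 120°): beam 1 = 4.0415 ≠ 1.7321 ✗
  (4.5, 2.5, 255°): beam 1 = 1.5529 ≠ 1.7321 ✗
  (2.5, 3.5, 300°): beam 1 = 0.5774 ≠ 1.7321 ✗
  …
  (3.5, 4.5, 240°): r_1=1.7321, r_2=1.7321, r_3=0.5774, r_4=1.0000 — all match ✓
No second candidate reproduces the full scan.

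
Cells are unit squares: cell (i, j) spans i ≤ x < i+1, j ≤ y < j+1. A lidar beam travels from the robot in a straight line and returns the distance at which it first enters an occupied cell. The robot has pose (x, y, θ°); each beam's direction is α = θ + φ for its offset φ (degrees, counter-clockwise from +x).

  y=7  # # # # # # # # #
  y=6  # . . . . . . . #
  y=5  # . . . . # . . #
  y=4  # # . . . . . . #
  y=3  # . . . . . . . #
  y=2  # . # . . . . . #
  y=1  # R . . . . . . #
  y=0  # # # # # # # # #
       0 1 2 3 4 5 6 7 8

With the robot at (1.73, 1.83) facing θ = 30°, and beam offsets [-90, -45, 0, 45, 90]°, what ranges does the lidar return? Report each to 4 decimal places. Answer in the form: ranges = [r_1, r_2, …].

ranges = [0.9584, 3.2069, 0.3400, 1.0432, 1.4600]

beam 1: φ=-90°, α=300°
  d=(0.5000,-0.8660)  start (1,1)  tX=0.5400 tY=0.9584  stride 1/|dx|=2.0000 1/|dy|=1.1547
    cross x-line → (2,1), t=0.5400
    cross y-line → (2,0), t=0.9584 (wall)
  → r_1 = 0.9584
beam 2: φ=-45°, α=345°
  d=(0.9659,-0.2588)  start (1,1)  tX=0.2795 tY=3.2069  stride 1/|dx|=1.0353 1/|dy|=3.8637
    cross x-line → (2,1), t=0.2795
    cross x-line → (3,1), t=1.3148
    cross x-line → (4,1), t=2.3501
    cross y-line → (4,0), t=3.2069 (wall)
  → r_2 = 3.2069
beam 3: φ=0°, α=30°
  d=(0.8660,0.5000)  start (1,1)  tX=0.3118 tY=0.3400  stride 1/|dx|=1.1547 1/|dy|=2.0000
    cross x-line → (2,1), t=0.3118
    cross y-line → (2,2), t=0.3400 (wall)
  → r_3 = 0.3400
beam 4: φ=45°, α=75°
  d=(0.2588,0.9659)  start (1,1)  tX=1.0432 tY=0.1760  stride 1/|dx|=3.8637 1/|dy|=1.0353
    cross y-line → (1,2), t=0.1760
    cross x-line → (2,2), t=1.0432 (wall)
  → r_4 = 1.0432
beam 5: φ=90°, α=120°
  d=(-0.5000,0.8660)  start (1,1)  tX=1.4600 tY=0.1963  stride 1/|dx|=2.0000 1/|dy|=1.1547
    cross y-line → (1,2), t=0.1963
    cross y-line → (1,3), t=1.3510
    cross x-line → (0,3), t=1.4600 (wall)
  → r_5 = 1.4600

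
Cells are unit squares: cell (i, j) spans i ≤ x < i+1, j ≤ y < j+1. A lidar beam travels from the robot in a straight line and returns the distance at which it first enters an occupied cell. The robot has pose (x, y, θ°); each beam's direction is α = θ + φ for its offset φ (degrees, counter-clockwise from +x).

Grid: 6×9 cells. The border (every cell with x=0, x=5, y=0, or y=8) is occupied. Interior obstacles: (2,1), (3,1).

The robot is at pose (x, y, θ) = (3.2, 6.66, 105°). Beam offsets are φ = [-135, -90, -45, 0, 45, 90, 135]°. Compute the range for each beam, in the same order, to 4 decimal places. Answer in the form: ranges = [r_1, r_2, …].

ranges = [2.0785, 1.8635, 1.5473, 1.3873, 2.5403, 2.2776, 4.4000]

beam 1: φ=-135°, α=330°
  direction (0.8660, -0.5000); cell (3,6); t to first gridline: x 0.9238, y 1.3200 (then +1.1547 / +2.0000)
    (4,6) via x @ 0.9238
    (4,5) via y @ 1.3200
    (5,5) via x @ 2.0785  # hit
  → r_1 = 2.0785
beam 2: φ=-90°, α=15°
  direction (0.9659, 0.2588); cell (3,6); t to first gridline: x 0.8282, y 1.3137 (then +1.0353 / +3.8637)
    (4,6) via x @ 0.8282
    (4,7) via y @ 1.3137
    (5,7) via x @ 1.8635  # hit
  → r_2 = 1.8635
beam 3: φ=-45°, α=60°
  direction (0.5000, 0.8660); cell (3,6); t to first gridline: x 1.6000, y 0.3926 (then +2.0000 / +1.1547)
    (3,7) via y @ 0.3926
    (3,8) via y @ 1.5473  # hit
  → r_3 = 1.5473
beam 4: φ=0°, α=105°
  direction (-0.2588, 0.9659); cell (3,6); t to first gridline: x 0.7727, y 0.3520 (then +3.8637 / +1.0353)
    (3,7) via y @ 0.3520
    (2,7) via x @ 0.7727
    (2,8) via y @ 1.3873  # hit
  → r_4 = 1.3873
beam 5: φ=45°, α=150°
  direction (-0.8660, 0.5000); cell (3,6); t to first gridline: x 0.2309, y 0.6800 (then +1.1547 / +2.0000)
    (2,6) via x @ 0.2309
    (2,7) via y @ 0.6800
    (1,7) via x @ 1.3856
    (0,7) via x @ 2.5403  # hit
  → r_5 = 2.5403
beam 6: φ=90°, α=195°
  direction (-0.9659, -0.2588); cell (3,6); t to first gridline: x 0.2071, y 2.5500 (then +1.0353 / +3.8637)
    (2,6) via x @ 0.2071
    (1,6) via x @ 1.2423
    (0,6) via x @ 2.2776  # hit
  → r_6 = 2.2776
beam 7: φ=135°, α=240°
  direction (-0.5000, -0.8660); cell (3,6); t to first gridline: x 0.4000, y 0.7621 (then +2.0000 / +1.1547)
    (2,6) via x @ 0.4000
    (2,5) via y @ 0.7621
    (2,4) via y @ 1.9168
    (1,4) via x @ 2.4000
    (1,3) via y @ 3.0715
    (1,2) via y @ 4.2262
    (0,2) via x @ 4.4000  # hit
  → r_7 = 4.4000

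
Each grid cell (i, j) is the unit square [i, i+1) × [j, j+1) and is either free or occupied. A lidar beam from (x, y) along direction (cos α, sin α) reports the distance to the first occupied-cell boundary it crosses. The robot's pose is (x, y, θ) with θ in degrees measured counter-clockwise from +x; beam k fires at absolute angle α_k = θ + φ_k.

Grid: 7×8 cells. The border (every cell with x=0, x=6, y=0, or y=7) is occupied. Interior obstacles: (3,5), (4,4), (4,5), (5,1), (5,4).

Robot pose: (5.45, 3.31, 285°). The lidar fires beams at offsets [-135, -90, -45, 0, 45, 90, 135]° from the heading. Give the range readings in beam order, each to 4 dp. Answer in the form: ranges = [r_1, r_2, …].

ranges = [1.3800, 4.6070, 2.6674, 1.3562, 0.6351, 0.5694, 0.7967]

beam 1: φ=-135°, α=150°
  direction (-0.8660, 0.5000); cell (5,3); t to first gridline: x 0.5196, y 1.3800 (then +1.1547 / +2.0000)
    (4,3) via x @ 0.5196
    (4,4) via y @ 1.3800  # hit
  → r_1 = 1.3800
beam 2: φ=-90°, α=195°
  direction (-0.9659, -0.2588); cell (5,3); t to first gridline: x 0.4659, y 1.1977 (then +1.0353 / +3.8637)
    (4,3) via x @ 0.4659
    (4,2) via y @ 1.1977
    (3,2) via x @ 1.5012
    (2,2) via x @ 2.5364
    (1,2) via x @ 3.5717
    (0,2) via x @ 4.6070  # hit
  → r_2 = 4.6070
beam 3: φ=-45°, α=240°
  direction (-0.5000, -0.8660); cell (5,3); t to first gridline: x 0.9000, y 0.3580 (then +2.0000 / +1.1547)
    (5,2) via y @ 0.3580
    (4,2) via x @ 0.9000
    (4,1) via y @ 1.5127
    (4,0) via y @ 2.6674  # hit
  → r_3 = 2.6674
beam 4: φ=0°, α=285°
  direction (0.2588, -0.9659); cell (5,3); t to first gridline: x 2.1250, y 0.3209 (then +3.8637 / +1.0353)
    (5,2) via y @ 0.3209
    (5,1) via y @ 1.3562  # hit
  → r_4 = 1.3562
beam 5: φ=45°, α=330°
  direction (0.8660, -0.5000); cell (5,3); t to first gridline: x 0.6351, y 0.6200 (then +1.1547 / +2.0000)
    (5,2) via y @ 0.6200
    (6,2) via x @ 0.6351  # hit
  → r_5 = 0.6351
beam 6: φ=90°, α=15°
  direction (0.9659, 0.2588); cell (5,3); t to first gridline: x 0.5694, y 2.6660 (then +1.0353 / +3.8637)
    (6,3) via x @ 0.5694  # hit
  → r_6 = 0.5694
beam 7: φ=135°, α=60°
  direction (0.5000, 0.8660); cell (5,3); t to first gridline: x 1.1000, y 0.7967 (then +2.0000 / +1.1547)
    (5,4) via y @ 0.7967  # hit
  → r_7 = 0.7967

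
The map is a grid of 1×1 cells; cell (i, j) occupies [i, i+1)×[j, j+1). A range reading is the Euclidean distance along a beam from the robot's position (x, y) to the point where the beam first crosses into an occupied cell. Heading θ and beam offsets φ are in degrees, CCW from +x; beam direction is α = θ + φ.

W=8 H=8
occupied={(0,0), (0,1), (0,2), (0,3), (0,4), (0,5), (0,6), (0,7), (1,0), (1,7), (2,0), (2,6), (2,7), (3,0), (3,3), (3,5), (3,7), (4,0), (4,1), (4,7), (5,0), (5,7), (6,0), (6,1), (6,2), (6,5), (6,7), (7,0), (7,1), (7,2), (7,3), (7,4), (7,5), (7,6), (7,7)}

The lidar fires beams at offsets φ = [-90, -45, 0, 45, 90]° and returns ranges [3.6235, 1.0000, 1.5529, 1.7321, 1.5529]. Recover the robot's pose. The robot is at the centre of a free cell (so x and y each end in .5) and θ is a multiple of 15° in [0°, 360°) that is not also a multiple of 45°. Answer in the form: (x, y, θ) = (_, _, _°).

Enumerate (i+0.5, j+0.5, θ) over the 29 free cells and 16 admissible headings. For each, cast all 5 beams and compare to the given ranges.
  (3.5, 4.5, 30°): beam 1 = 0.5774 ≠ 3.6235 ✗
  (5.5, 4.5, 210°): beam 1 = 2.8868 ≠ 3.6235 ✗
  (5.5, 5.5, 165°): beam 1 = 1.5529 ≠ 3.6235 ✗
  …
  (2.5, 4.5, 105°): r_1=3.6235, r_2=1.0000, r_3=1.5529, r_4=1.7321, r_5=1.5529 — all match ✓
No second candidate reproduces the full scan.

(x, y, θ) = (2.5, 4.5, 105°)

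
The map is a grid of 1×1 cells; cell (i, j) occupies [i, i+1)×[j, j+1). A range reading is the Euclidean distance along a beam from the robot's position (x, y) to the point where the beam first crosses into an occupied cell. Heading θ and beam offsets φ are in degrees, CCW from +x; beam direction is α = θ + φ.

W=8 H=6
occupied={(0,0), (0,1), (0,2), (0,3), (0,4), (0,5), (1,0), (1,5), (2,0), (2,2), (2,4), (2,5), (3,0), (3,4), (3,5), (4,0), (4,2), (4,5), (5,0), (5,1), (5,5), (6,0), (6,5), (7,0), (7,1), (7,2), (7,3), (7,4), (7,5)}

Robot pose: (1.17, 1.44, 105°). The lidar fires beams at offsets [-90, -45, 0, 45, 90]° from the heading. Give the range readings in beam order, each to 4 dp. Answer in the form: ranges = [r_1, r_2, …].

ranges = [2.9298, 1.6600, 0.6568, 0.1963, 0.1760]

beam 1: φ=-90°, α=15°
  cosα=0.9659 sinα=0.2588 | (1,1) | tMaxX 0.8593 tMaxY 2.1637 | tΔX 1.0353 tΔY 3.8637
    t=0.8593 [x] (2,1)
    t=1.8946 [x] (3,1)
    t=2.1637 [y] (3,2)
    t=2.9298 [x] (4,2) — stop
  → r_1 = 2.9298
beam 2: φ=-45°, α=60°
  cosα=0.5000 sinα=0.8660 | (1,1) | tMaxX 1.6600 tMaxY 0.6466 | tΔX 2.0000 tΔY 1.1547
    t=0.6466 [y] (1,2)
    t=1.6600 [x] (2,2) — stop
  → r_2 = 1.6600
beam 3: φ=0°, α=105°
  cosα=-0.2588 sinα=0.9659 | (1,1) | tMaxX 0.6568 tMaxY 0.5798 | tΔX 3.8637 tΔY 1.0353
    t=0.5798 [y] (1,2)
    t=0.6568 [x] (0,2) — stop
  → r_3 = 0.6568
beam 4: φ=45°, α=150°
  cosα=-0.8660 sinα=0.5000 | (1,1) | tMaxX 0.1963 tMaxY 1.1200 | tΔX 1.1547 tΔY 2.0000
    t=0.1963 [x] (0,1) — stop
  → r_4 = 0.1963
beam 5: φ=90°, α=195°
  cosα=-0.9659 sinα=-0.2588 | (1,1) | tMaxX 0.1760 tMaxY 1.7000 | tΔX 1.0353 tΔY 3.8637
    t=0.1760 [x] (0,1) — stop
  → r_5 = 0.1760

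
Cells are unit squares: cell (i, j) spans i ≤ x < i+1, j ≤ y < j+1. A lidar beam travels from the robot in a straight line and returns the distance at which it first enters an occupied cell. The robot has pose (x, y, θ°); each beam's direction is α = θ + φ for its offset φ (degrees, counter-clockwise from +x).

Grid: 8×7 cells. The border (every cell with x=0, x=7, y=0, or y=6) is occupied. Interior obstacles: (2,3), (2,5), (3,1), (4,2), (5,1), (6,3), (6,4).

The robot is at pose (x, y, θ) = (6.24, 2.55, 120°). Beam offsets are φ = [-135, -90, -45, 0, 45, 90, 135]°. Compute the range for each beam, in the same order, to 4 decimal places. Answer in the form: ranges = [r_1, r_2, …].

beam 1: φ=-135°, α=345°
  direction (0.9659, -0.2588); cell (6,2); t to first gridline: x 0.7868, y 2.1250 (then +1.0353 / +3.8637)
    (7,2) via x @ 0.7868  # hit
  → r_1 = 0.7868
beam 2: φ=-90°, α=30°
  direction (0.8660, 0.5000); cell (6,2); t to first gridline: x 0.8776, y 0.9000 (then +1.1547 / +2.0000)
    (7,2) via x @ 0.8776  # hit
  → r_2 = 0.8776
beam 3: φ=-45°, α=75°
  direction (0.2588, 0.9659); cell (6,2); t to first gridline: x 2.9364, y 0.4659 (then +3.8637 / +1.0353)
    (6,3) via y @ 0.4659  # hit
  → r_3 = 0.4659
beam 4: φ=0°, α=120°
  direction (-0.5000, 0.8660); cell (6,2); t to first gridline: x 0.4800, y 0.5196 (then +2.0000 / +1.1547)
    (5,2) via x @ 0.4800
    (5,3) via y @ 0.5196
    (5,4) via y @ 1.6743
    (4,4) via x @ 2.4800
    (4,5) via y @ 2.8290
    (4,6) via y @ 3.9837  # hit
  → r_4 = 3.9837
beam 5: φ=45°, α=165°
  direction (-0.9659, 0.2588); cell (6,2); t to first gridline: x 0.2485, y 1.7387 (then +1.0353 / +3.8637)
    (5,2) via x @ 0.2485
    (4,2) via x @ 1.2837  # hit
  → r_5 = 1.2837
beam 6: φ=90°, α=210°
  direction (-0.8660, -0.5000); cell (6,2); t to first gridline: x 0.2771, y 1.1000 (then +1.1547 / +2.0000)
    (5,2) via x @ 0.2771
    (5,1) via y @ 1.1000  # hit
  → r_6 = 1.1000
beam 7: φ=135°, α=255°
  direction (-0.2588, -0.9659); cell (6,2); t to first gridline: x 0.9273, y 0.5694 (then +3.8637 / +1.0353)
    (6,1) via y @ 0.5694
    (5,1) via x @ 0.9273  # hit
  → r_7 = 0.9273

ranges = [0.7868, 0.8776, 0.4659, 3.9837, 1.2837, 1.1000, 0.9273]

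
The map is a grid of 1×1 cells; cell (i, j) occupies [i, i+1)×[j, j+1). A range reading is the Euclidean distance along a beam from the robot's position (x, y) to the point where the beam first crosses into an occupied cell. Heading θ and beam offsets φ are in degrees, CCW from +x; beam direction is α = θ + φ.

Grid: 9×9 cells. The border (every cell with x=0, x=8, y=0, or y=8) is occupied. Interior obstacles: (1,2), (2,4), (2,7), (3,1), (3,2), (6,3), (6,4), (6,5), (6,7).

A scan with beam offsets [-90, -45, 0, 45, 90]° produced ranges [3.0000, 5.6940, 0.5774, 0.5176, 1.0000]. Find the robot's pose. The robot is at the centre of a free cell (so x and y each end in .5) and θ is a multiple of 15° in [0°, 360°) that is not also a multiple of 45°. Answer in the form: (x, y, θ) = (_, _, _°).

(x, y, θ) = (4.5, 2.5, 150°)

Candidates: 40 free-cell centres × 16 headings = 640 poses. Raycast each; keep the one whose scan matches to 4 dp.
  (5.5, 4.5, 330°): beam 2 = 3.6235 ≠ 5.6940 ✗
  (2.5, 2.5, 300°): beam 1 = 0.5774 ≠ 3.0000 ✗
  (3.5, 4.5, 15°): beam 1 = 1.5529 ≠ 3.0000 ✗
  …
  (4.5, 2.5, 150°): r_1=3.0000, r_2=5.6940, r_3=0.5774, r_4=0.5176, r_5=1.0000 — all match ✓
Unique over the lattice → pose = (4.5, 2.5, 150°).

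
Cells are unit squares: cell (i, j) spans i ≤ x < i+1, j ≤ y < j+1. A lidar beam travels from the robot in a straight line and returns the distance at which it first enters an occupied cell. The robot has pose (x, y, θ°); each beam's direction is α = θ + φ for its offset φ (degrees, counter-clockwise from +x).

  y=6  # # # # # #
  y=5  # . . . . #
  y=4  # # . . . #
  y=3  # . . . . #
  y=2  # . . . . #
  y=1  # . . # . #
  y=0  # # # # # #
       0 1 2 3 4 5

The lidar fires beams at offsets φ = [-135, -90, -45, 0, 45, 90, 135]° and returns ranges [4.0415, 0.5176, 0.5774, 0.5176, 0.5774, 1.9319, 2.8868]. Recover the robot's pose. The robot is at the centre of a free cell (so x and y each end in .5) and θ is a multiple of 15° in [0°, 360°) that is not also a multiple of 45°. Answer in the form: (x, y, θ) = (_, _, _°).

(x, y, θ) = (1.5, 3.5, 165°)

The pose lattice has 18·16 = 288 candidates. Test each by forward raycasting.
  (1.5, 3.5, 210°): beam 1 = 0.5176 ≠ 4.0415 ✗
  (3.5, 5.5, 210°): beam 1 = 0.5176 ≠ 4.0415 ✗
  (4.5, 3.5, 60°): beam 1 = 1.9319 ≠ 4.0415 ✗
  (2.5, 4.5, 15°): beam 1 = 3.0000 ≠ 4.0415 ✗
  …
  (1.5, 3.5, 165°): r_1=4.0415, r_2=0.5176, r_3=0.5774, r_4=0.5176, r_5=0.5774, r_6=1.9319, r_7=2.8868 — all match ✓
Unique over the lattice → pose = (1.5, 3.5, 165°).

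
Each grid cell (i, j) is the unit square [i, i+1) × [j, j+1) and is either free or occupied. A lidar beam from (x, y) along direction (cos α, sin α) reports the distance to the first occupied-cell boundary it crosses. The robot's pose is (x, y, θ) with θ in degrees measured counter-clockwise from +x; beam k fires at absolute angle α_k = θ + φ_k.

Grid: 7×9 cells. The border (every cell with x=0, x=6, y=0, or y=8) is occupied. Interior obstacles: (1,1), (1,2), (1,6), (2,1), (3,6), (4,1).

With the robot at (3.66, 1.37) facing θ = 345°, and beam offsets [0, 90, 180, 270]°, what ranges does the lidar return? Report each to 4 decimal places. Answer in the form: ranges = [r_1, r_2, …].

ranges = [0.3520, 6.8639, 0.6833, 0.3831]

beam 1: φ=0°, α=345°
  d=(0.9659,-0.2588)  start (3,1)  tX=0.3520 tY=1.4296  stride 1/|dx|=1.0353 1/|dy|=3.8637
    cross x-line → (4,1), t=0.3520 (wall)
  → r_1 = 0.3520
beam 2: φ=90°, α=75°
  d=(0.2588,0.9659)  start (3,1)  tX=1.3137 tY=0.6522  stride 1/|dx|=3.8637 1/|dy|=1.0353
    cross y-line → (3,2), t=0.6522
    cross x-line → (4,2), t=1.3137
    cross y-line → (4,3), t=1.6875
    cross y-line → (4,4), t=2.7228
    cross y-line → (4,5), t=3.7581
    cross y-line → (4,6), t=4.7933
    cross x-line → (5,6), t=5.1774
    cross y-line → (5,7), t=5.8286
    cross y-line → (5,8), t=6.8639 (wall)
  → r_2 = 6.8639
beam 3: φ=180°, α=165°
  d=(-0.9659,0.2588)  start (3,1)  tX=0.6833 tY=2.4341  stride 1/|dx|=1.0353 1/|dy|=3.8637
    cross x-line → (2,1), t=0.6833 (wall)
  → r_3 = 0.6833
beam 4: φ=270°, α=255°
  d=(-0.2588,-0.9659)  start (3,1)  tX=2.5500 tY=0.3831  stride 1/|dx|=3.8637 1/|dy|=1.0353
    cross y-line → (3,0), t=0.3831 (wall)
  → r_4 = 0.3831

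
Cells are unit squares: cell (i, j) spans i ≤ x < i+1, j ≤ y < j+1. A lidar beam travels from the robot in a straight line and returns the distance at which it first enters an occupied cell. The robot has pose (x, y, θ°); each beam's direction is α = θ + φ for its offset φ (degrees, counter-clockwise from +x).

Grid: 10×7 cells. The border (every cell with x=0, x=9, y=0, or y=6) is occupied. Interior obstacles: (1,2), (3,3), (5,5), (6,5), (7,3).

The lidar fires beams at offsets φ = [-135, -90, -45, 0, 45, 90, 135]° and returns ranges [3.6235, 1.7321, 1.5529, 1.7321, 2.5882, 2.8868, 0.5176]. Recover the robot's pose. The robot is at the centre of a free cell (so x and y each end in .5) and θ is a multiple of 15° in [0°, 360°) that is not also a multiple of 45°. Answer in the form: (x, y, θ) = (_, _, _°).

(x, y, θ) = (3.5, 4.5, 120°)

The pose lattice has 35·16 = 560 candidates. Test each by forward raycasting.
  (3.5, 5.5, 210°): beam 1 = 0.5176 ≠ 3.6235 ✗
  (4.5, 2.5, 120°): beam 1 = 4.6587 ≠ 3.6235 ✗
  (2.5, 2.5, 150°): beam 1 = 4.6587 ≠ 3.6235 ✗
  (4.5, 3.5, 330°): beam 1 = 0.5176 ≠ 3.6235 ✗
  (3.5, 2.5, 30°): beam 1 = 1.5529 ≠ 3.6235 ✗
  …
  (3.5, 4.5, 120°): r_1=3.6235, r_2=1.7321, r_3=1.5529, r_4=1.7321, r_5=2.5882, r_6=2.8868, r_7=0.5176 — all match ✓
Only this pose fits every beam.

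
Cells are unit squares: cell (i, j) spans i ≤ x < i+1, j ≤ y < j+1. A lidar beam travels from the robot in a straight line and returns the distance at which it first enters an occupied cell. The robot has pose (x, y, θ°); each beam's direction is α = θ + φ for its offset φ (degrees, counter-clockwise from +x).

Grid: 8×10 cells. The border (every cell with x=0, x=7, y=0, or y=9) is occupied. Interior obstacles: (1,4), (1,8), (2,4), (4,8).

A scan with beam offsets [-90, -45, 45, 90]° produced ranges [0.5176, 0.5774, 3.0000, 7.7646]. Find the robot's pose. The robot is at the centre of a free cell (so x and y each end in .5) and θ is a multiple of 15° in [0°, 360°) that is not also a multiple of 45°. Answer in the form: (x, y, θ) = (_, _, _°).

(x, y, θ) = (2.5, 8.5, 195°)

Enumerate (i+0.5, j+0.5, θ) over the 44 free cells and 16 admissible headings. For each, cast all 4 beams and compare to the given ranges.
  (4.5, 4.5, 300°): beam 1 = 4.0415 ≠ 0.5176 ✗
  (4.5, 7.5, 285°): beam 1 = 3.6235 ≠ 0.5176 ✗
  (1.5, 5.5, 30°): beam 1 = 0.5774 ≠ 0.5176 ✗
  (3.5, 1.5, 195°): beam 1 = 2.5882 ≠ 0.5176 ✗
  …
  (2.5, 8.5, 195°): r_1=0.5176, r_2=0.5774, r_3=3.0000, r_4=7.7646 — all match ✓
No second candidate reproduces the full scan.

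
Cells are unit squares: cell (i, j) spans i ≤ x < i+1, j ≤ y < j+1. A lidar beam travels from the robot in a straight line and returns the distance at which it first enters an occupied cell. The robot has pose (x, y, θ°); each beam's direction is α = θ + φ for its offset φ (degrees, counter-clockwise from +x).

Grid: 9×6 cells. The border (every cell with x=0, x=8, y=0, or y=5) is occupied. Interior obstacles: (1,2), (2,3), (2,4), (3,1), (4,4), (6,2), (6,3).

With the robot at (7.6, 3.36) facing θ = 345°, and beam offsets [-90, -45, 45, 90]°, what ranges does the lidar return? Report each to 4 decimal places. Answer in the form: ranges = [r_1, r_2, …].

beam 1: φ=-90°, α=255°
  d=(-0.2588,-0.9659)  start (7,3)  tX=2.3182 tY=0.3727  stride 1/|dx|=3.8637 1/|dy|=1.0353
    cross y-line → (7,2), t=0.3727
    cross y-line → (7,1), t=1.4080
    cross x-line → (6,1), t=2.3182
    cross y-line → (6,0), t=2.4433 (wall)
  → r_1 = 2.4433
beam 2: φ=-45°, α=300°
  d=(0.5000,-0.8660)  start (7,3)  tX=0.8000 tY=0.4157  stride 1/|dx|=2.0000 1/|dy|=1.1547
    cross y-line → (7,2), t=0.4157
    cross x-line → (8,2), t=0.8000 (wall)
  → r_2 = 0.8000
beam 3: φ=45°, α=30°
  d=(0.8660,0.5000)  start (7,3)  tX=0.4619 tY=1.2800  stride 1/|dx|=1.1547 1/|dy|=2.0000
    cross x-line → (8,3), t=0.4619 (wall)
  → r_3 = 0.4619
beam 4: φ=90°, α=75°
  d=(0.2588,0.9659)  start (7,3)  tX=1.5455 tY=0.6626  stride 1/|dx|=3.8637 1/|dy|=1.0353
    cross y-line → (7,4), t=0.6626
    cross x-line → (8,4), t=1.5455 (wall)
  → r_4 = 1.5455

ranges = [2.4433, 0.8000, 0.4619, 1.5455]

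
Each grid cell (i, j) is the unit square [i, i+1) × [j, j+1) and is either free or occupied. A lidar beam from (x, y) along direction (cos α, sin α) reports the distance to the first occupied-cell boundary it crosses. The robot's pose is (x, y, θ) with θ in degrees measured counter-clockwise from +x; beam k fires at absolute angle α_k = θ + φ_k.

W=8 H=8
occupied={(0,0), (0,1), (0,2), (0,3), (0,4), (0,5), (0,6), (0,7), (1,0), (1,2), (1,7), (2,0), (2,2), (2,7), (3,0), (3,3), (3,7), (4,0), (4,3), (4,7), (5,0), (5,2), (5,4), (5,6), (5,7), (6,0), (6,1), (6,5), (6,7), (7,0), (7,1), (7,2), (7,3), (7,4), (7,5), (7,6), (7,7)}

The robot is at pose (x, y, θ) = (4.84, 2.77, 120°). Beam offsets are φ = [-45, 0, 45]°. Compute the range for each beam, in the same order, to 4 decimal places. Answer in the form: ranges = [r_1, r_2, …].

beam 1: φ=-45°, α=75°
  d=(0.2588,0.9659)  start (4,2)  tX=0.6182 tY=0.2381  stride 1/|dx|=3.8637 1/|dy|=1.0353
    cross y-line → (4,3), t=0.2381 (wall)
  → r_1 = 0.2381
beam 2: φ=0°, α=120°
  d=(-0.5000,0.8660)  start (4,2)  tX=1.6800 tY=0.2656  stride 1/|dx|=2.0000 1/|dy|=1.1547
    cross y-line → (4,3), t=0.2656 (wall)
  → r_2 = 0.2656
beam 3: φ=45°, α=165°
  d=(-0.9659,0.2588)  start (4,2)  tX=0.8696 tY=0.8887  stride 1/|dx|=1.0353 1/|dy|=3.8637
    cross x-line → (3,2), t=0.8696
    cross y-line → (3,3), t=0.8887 (wall)
  → r_3 = 0.8887

ranges = [0.2381, 0.2656, 0.8887]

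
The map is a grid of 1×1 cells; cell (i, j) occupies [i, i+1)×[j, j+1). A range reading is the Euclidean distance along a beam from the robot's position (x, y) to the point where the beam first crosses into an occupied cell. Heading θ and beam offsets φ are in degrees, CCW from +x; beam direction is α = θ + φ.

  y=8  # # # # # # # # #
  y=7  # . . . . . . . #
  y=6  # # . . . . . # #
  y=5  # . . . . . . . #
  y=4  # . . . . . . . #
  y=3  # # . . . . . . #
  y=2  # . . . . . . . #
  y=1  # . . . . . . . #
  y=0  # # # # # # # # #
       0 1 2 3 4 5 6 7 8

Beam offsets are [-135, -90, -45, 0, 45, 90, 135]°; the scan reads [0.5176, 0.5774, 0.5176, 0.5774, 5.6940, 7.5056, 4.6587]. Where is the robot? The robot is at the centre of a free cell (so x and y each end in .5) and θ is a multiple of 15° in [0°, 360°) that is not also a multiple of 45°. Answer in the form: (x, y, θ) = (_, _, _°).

(x, y, θ) = (7.5, 5.5, 120°)

Enumerate (i+0.5, j+0.5, θ) over the 46 free cells and 16 admissible headings. For each, cast all 7 beams and compare to the given ranges.
  (5.5, 2.5, 240°): beam 1 = 5.6940 ≠ 0.5176 ✗
  (7.5, 2.5, 165°): beam 1 = 0.5774 ≠ 0.5176 ✗
  (7.5, 3.5, 330°): beam 1 = 6.7293 ≠ 0.5176 ✗
  …
  (7.5, 5.5, 120°): r_1=0.5176, r_2=0.5774, r_3=0.5176, r_4=0.5774, r_5=5.6940, r_6=7.5056, r_7=4.6587 — all match ✓
Unique over the lattice → pose = (7.5, 5.5, 120°).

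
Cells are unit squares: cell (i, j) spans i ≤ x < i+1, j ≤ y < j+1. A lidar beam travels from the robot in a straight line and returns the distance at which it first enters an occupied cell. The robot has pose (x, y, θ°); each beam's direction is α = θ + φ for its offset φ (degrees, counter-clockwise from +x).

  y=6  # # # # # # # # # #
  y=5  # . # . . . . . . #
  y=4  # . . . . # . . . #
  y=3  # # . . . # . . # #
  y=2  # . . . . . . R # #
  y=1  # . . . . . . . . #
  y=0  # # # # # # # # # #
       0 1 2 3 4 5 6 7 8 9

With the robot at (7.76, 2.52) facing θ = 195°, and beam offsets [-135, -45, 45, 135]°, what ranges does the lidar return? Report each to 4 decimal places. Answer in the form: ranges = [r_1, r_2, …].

beam 1: φ=-135°, α=60°
  d=(0.5000,0.8660)  start (7,2)  tX=0.4800 tY=0.5543  stride 1/|dx|=2.0000 1/|dy|=1.1547
    cross x-line → (8,2), t=0.4800 (wall)
  → r_1 = 0.4800
beam 2: φ=-45°, α=150°
  d=(-0.8660,0.5000)  start (7,2)  tX=0.8776 tY=0.9600  stride 1/|dx|=1.1547 1/|dy|=2.0000
    cross x-line → (6,2), t=0.8776
    cross y-line → (6,3), t=0.9600
    cross x-line → (5,3), t=2.0323 (wall)
  → r_2 = 2.0323
beam 3: φ=45°, α=240°
  d=(-0.5000,-0.8660)  start (7,2)  tX=1.5200 tY=0.6004  stride 1/|dx|=2.0000 1/|dy|=1.1547
    cross y-line → (7,1), t=0.6004
    cross x-line → (6,1), t=1.5200
    cross y-line → (6,0), t=1.7551 (wall)
  → r_3 = 1.7551
beam 4: φ=135°, α=330°
  d=(0.8660,-0.5000)  start (7,2)  tX=0.2771 tY=1.0400  stride 1/|dx|=1.1547 1/|dy|=2.0000
    cross x-line → (8,2), t=0.2771 (wall)
  → r_4 = 0.2771

ranges = [0.4800, 2.0323, 1.7551, 0.2771]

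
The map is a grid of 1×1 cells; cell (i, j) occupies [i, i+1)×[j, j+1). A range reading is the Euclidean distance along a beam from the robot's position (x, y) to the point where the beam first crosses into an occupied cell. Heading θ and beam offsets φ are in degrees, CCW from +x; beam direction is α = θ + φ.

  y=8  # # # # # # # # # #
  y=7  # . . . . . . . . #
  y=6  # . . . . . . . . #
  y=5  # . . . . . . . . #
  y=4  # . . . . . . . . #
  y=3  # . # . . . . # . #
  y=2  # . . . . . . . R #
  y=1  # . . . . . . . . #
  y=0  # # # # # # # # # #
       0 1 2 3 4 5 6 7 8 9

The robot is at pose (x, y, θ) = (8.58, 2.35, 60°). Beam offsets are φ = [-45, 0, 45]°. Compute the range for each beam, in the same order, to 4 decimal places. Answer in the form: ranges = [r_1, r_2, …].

beam 1: φ=-45°, α=15°
  d=(0.9659,0.2588)  start (8,2)  tX=0.4348 tY=2.5114  stride 1/|dx|=1.0353 1/|dy|=3.8637
    cross x-line → (9,2), t=0.4348 (wall)
  → r_1 = 0.4348
beam 2: φ=0°, α=60°
  d=(0.5000,0.8660)  start (8,2)  tX=0.8400 tY=0.7506  stride 1/|dx|=2.0000 1/|dy|=1.1547
    cross y-line → (8,3), t=0.7506
    cross x-line → (9,3), t=0.8400 (wall)
  → r_2 = 0.8400
beam 3: φ=45°, α=105°
  d=(-0.2588,0.9659)  start (8,2)  tX=2.2409 tY=0.6729  stride 1/|dx|=3.8637 1/|dy|=1.0353
    cross y-line → (8,3), t=0.6729
    cross y-line → (8,4), t=1.7082
    cross x-line → (7,4), t=2.2409
    cross y-line → (7,5), t=2.7435
    cross y-line → (7,6), t=3.7788
    cross y-line → (7,7), t=4.8140
    cross y-line → (7,8), t=5.8493 (wall)
  → r_3 = 5.8493

ranges = [0.4348, 0.8400, 5.8493]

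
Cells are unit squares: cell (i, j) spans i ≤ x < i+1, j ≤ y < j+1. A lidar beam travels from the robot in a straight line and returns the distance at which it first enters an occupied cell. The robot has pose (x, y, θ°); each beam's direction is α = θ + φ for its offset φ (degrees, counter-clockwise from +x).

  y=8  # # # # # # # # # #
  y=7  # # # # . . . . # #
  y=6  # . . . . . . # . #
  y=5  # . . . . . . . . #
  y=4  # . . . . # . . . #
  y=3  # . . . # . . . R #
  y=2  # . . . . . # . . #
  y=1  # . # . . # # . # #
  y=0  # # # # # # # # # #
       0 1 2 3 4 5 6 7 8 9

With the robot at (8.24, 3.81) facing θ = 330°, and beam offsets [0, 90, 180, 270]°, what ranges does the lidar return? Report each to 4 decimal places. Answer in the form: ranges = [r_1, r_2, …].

ranges = [0.8776, 1.5200, 6.3800, 2.4800]

beam 1: φ=0°, α=330°
  dir = (cos 330°, sin 330°) = (0.8660, -0.5000); from cell (8,3)
  next x-line at t=0.8776, next y-line at t=1.6200; Δt_x=1.1547, Δt_y=2.0000
    x: enter (9,3) at t=0.8776 ← occupied
  → r_1 = 0.8776
beam 2: φ=90°, α=60°
  dir = (cos 60°, sin 60°) = (0.5000, 0.8660); from cell (8,3)
  next x-line at t=1.5200, next y-line at t=0.2194; Δt_x=2.0000, Δt_y=1.1547
    y: enter (8,4) at t=0.2194
    y: enter (8,5) at t=1.3741
    x: enter (9,5) at t=1.5200 ← occupied
  → r_2 = 1.5200
beam 3: φ=180°, α=150°
  dir = (cos 150°, sin 150°) = (-0.8660, 0.5000); from cell (8,3)
  next x-line at t=0.2771, next y-line at t=0.3800; Δt_x=1.1547, Δt_y=2.0000
    x: enter (7,3) at t=0.2771
    y: enter (7,4) at t=0.3800
    x: enter (6,4) at t=1.4318
    y: enter (6,5) at t=2.3800
    x: enter (5,5) at t=2.5865
    x: enter (4,5) at t=3.7412
    y: enter (4,6) at t=4.3800
    x: enter (3,6) at t=4.8959
    x: enter (2,6) at t=6.0506
    y: enter (2,7) at t=6.3800 ← occupied
  → r_3 = 6.3800
beam 4: φ=270°, α=240°
  dir = (cos 240°, sin 240°) = (-0.5000, -0.8660); from cell (8,3)
  next x-line at t=0.4800, next y-line at t=0.9353; Δt_x=2.0000, Δt_y=1.1547
    x: enter (7,3) at t=0.4800
    y: enter (7,2) at t=0.9353
    y: enter (7,1) at t=2.0900
    x: enter (6,1) at t=2.4800 ← occupied
  → r_4 = 2.4800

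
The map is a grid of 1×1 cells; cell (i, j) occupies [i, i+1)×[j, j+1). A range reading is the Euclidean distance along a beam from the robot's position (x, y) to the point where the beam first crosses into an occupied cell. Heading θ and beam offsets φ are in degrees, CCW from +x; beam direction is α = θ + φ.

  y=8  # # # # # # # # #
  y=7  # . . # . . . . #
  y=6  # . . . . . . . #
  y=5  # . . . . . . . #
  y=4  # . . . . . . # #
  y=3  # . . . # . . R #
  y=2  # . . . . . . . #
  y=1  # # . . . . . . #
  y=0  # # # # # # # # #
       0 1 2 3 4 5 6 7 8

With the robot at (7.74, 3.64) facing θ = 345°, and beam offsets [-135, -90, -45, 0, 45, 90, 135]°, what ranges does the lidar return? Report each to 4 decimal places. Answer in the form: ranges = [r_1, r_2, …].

beam 1: φ=-135°, α=210°
  d=(-0.8660,-0.5000)  start (7,3)  tX=0.8545 tY=1.2800  stride 1/|dx|=1.1547 1/|dy|=2.0000
    cross x-line → (6,3), t=0.8545
    cross y-line → (6,2), t=1.2800
    cross x-line → (5,2), t=2.0092
    cross x-line → (4,2), t=3.1639
    cross y-line → (4,1), t=3.2800
    cross x-line → (3,1), t=4.3186
    cross y-line → (3,0), t=5.2800 (wall)
  → r_1 = 5.2800
beam 2: φ=-90°, α=255°
  d=(-0.2588,-0.9659)  start (7,3)  tX=2.8591 tY=0.6626  stride 1/|dx|=3.8637 1/|dy|=1.0353
    cross y-line → (7,2), t=0.6626
    cross y-line → (7,1), t=1.6979
    cross y-line → (7,0), t=2.7331 (wall)
  → r_2 = 2.7331
beam 3: φ=-45°, α=300°
  d=(0.5000,-0.8660)  start (7,3)  tX=0.5200 tY=0.7390  stride 1/|dx|=2.0000 1/|dy|=1.1547
    cross x-line → (8,3), t=0.5200 (wall)
  → r_3 = 0.5200
beam 4: φ=0°, α=345°
  d=(0.9659,-0.2588)  start (7,3)  tX=0.2692 tY=2.4728  stride 1/|dx|=1.0353 1/|dy|=3.8637
    cross x-line → (8,3), t=0.2692 (wall)
  → r_4 = 0.2692
beam 5: φ=45°, α=30°
  d=(0.8660,0.5000)  start (7,3)  tX=0.3002 tY=0.7200  stride 1/|dx|=1.1547 1/|dy|=2.0000
    cross x-line → (8,3), t=0.3002 (wall)
  → r_5 = 0.3002
beam 6: φ=90°, α=75°
  d=(0.2588,0.9659)  start (7,3)  tX=1.0046 tY=0.3727  stride 1/|dx|=3.8637 1/|dy|=1.0353
    cross y-line → (7,4), t=0.3727 (wall)
  → r_6 = 0.3727
beam 7: φ=135°, α=120°
  d=(-0.5000,0.8660)  start (7,3)  tX=1.4800 tY=0.4157  stride 1/|dx|=2.0000 1/|dy|=1.1547
    cross y-line → (7,4), t=0.4157 (wall)
  → r_7 = 0.4157

ranges = [5.2800, 2.7331, 0.5200, 0.2692, 0.3002, 0.3727, 0.4157]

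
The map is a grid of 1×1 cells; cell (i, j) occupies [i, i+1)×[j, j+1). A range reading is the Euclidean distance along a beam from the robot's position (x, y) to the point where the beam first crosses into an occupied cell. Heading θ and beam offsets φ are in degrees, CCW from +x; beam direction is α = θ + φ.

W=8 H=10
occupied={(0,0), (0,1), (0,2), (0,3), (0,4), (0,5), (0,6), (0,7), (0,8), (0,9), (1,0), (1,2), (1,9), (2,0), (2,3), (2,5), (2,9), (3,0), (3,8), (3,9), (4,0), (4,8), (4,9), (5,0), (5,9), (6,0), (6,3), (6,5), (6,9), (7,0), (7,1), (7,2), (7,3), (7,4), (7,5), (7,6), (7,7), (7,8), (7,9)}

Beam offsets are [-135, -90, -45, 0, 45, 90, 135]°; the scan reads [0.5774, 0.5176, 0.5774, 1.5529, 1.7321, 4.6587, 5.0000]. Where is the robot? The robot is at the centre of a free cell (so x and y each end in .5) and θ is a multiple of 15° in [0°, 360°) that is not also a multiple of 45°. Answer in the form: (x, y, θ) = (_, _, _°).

Candidates: 41 free-cell centres × 16 headings = 656 poses. Raycast each; keep the one whose scan matches to 4 dp.
  (1.5, 7.5, 30°): beam 1 = 1.9319 ≠ 0.5774 ✗
  (3.5, 2.5, 300°): beam 1 = 1.5529 ≠ 0.5774 ✗
  (2.5, 7.5, 75°): beam 1 = 7.5056 ≠ 0.5774 ✗
  (5.5, 1.5, 15°): beam 3 = 1.0000 ≠ 0.5774 ✗
  …
  (2.5, 2.5, 255°): r_1=0.5774, r_2=0.5176, r_3=0.5774, r_4=1.5529, r_5=1.7321, r_6=4.6587, r_7=5.0000 — all match ✓
No second candidate reproduces the full scan.

(x, y, θ) = (2.5, 2.5, 255°)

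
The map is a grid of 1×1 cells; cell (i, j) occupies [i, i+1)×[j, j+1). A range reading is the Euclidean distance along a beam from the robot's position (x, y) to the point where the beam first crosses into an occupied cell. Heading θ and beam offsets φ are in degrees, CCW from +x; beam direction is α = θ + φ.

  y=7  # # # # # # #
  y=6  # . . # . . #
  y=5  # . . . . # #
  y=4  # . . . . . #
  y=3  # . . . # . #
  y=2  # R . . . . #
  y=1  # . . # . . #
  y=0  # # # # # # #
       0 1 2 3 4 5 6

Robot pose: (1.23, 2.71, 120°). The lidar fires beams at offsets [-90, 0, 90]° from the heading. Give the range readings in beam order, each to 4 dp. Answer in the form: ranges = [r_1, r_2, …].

ranges = [4.5800, 0.4600, 0.2656]

beam 1: φ=-90°, α=30°
  d=(0.8660,0.5000)  start (1,2)  tX=0.8891 tY=0.5800  stride 1/|dx|=1.1547 1/|dy|=2.0000
    cross y-line → (1,3), t=0.5800
    cross x-line → (2,3), t=0.8891
    cross x-line → (3,3), t=2.0438
    cross y-line → (3,4), t=2.5800
    cross x-line → (4,4), t=3.1985
    cross x-line → (5,4), t=4.3532
    cross y-line → (5,5), t=4.5800 (wall)
  → r_1 = 4.5800
beam 2: φ=0°, α=120°
  d=(-0.5000,0.8660)  start (1,2)  tX=0.4600 tY=0.3349  stride 1/|dx|=2.0000 1/|dy|=1.1547
    cross y-line → (1,3), t=0.3349
    cross x-line → (0,3), t=0.4600 (wall)
  → r_2 = 0.4600
beam 3: φ=90°, α=210°
  d=(-0.8660,-0.5000)  start (1,2)  tX=0.2656 tY=1.4200  stride 1/|dx|=1.1547 1/|dy|=2.0000
    cross x-line → (0,2), t=0.2656 (wall)
  → r_3 = 0.2656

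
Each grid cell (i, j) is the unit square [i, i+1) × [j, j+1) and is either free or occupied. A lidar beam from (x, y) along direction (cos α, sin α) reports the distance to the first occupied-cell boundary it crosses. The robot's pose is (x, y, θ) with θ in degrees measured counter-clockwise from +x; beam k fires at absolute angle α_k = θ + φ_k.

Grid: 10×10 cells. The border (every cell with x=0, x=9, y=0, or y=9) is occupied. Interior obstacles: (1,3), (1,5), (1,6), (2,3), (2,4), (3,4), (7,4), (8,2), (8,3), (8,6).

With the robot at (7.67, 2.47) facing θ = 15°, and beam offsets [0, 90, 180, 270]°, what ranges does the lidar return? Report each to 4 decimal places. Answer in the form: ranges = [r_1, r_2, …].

beam 1: φ=0°, α=15°
  dir = (cos 15°, sin 15°) = (0.9659, 0.2588); from cell (7,2)
  next x-line at t=0.3416, next y-line at t=2.0478; Δt_x=1.0353, Δt_y=3.8637
    x: enter (8,2) at t=0.3416 ← occupied
  → r_1 = 0.3416
beam 2: φ=90°, α=105°
  dir = (cos 105°, sin 105°) = (-0.2588, 0.9659); from cell (7,2)
  next x-line at t=2.5887, next y-line at t=0.5487; Δt_x=3.8637, Δt_y=1.0353
    y: enter (7,3) at t=0.5487
    y: enter (7,4) at t=1.5840 ← occupied
  → r_2 = 1.5840
beam 3: φ=180°, α=195°
  dir = (cos 195°, sin 195°) = (-0.9659, -0.2588); from cell (7,2)
  next x-line at t=0.6936, next y-line at t=1.8159; Δt_x=1.0353, Δt_y=3.8637
    x: enter (6,2) at t=0.6936
    x: enter (5,2) at t=1.7289
    y: enter (5,1) at t=1.8159
    x: enter (4,1) at t=2.7642
    x: enter (3,1) at t=3.7995
    x: enter (2,1) at t=4.8347
    y: enter (2,0) at t=5.6796 ← occupied
  → r_3 = 5.6796
beam 4: φ=270°, α=285°
  dir = (cos 285°, sin 285°) = (0.2588, -0.9659); from cell (7,2)
  next x-line at t=1.2750, next y-line at t=0.4866; Δt_x=3.8637, Δt_y=1.0353
    y: enter (7,1) at t=0.4866
    x: enter (8,1) at t=1.2750
    y: enter (8,0) at t=1.5219 ← occupied
  → r_4 = 1.5219

ranges = [0.3416, 1.5840, 5.6796, 1.5219]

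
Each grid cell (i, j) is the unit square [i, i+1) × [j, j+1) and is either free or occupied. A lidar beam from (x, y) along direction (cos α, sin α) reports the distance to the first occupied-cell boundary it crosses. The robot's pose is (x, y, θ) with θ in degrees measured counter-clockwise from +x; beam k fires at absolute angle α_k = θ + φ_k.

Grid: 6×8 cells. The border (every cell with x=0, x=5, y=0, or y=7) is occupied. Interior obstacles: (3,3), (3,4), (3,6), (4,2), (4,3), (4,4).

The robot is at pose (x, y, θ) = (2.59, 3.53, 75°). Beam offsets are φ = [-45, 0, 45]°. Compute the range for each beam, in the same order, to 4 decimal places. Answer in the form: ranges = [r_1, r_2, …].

beam 1: φ=-45°, α=30°
  d=(0.8660,0.5000)  start (2,3)  tX=0.4734 tY=0.9400  stride 1/|dx|=1.1547 1/|dy|=2.0000
    cross x-line → (3,3), t=0.4734 (wall)
  → r_1 = 0.4734
beam 2: φ=0°, α=75°
  d=(0.2588,0.9659)  start (2,3)  tX=1.5841 tY=0.4866  stride 1/|dx|=3.8637 1/|dy|=1.0353
    cross y-line → (2,4), t=0.4866
    cross y-line → (2,5), t=1.5219
    cross x-line → (3,5), t=1.5841
    cross y-line → (3,6), t=2.5571 (wall)
  → r_2 = 2.5571
beam 3: φ=45°, α=120°
  d=(-0.5000,0.8660)  start (2,3)  tX=1.1800 tY=0.5427  stride 1/|dx|=2.0000 1/|dy|=1.1547
    cross y-line → (2,4), t=0.5427
    cross x-line → (1,4), t=1.1800
    cross y-line → (1,5), t=1.6974
    cross y-line → (1,6), t=2.8521
    cross x-line → (0,6), t=3.1800 (wall)
  → r_3 = 3.1800

ranges = [0.4734, 2.5571, 3.1800]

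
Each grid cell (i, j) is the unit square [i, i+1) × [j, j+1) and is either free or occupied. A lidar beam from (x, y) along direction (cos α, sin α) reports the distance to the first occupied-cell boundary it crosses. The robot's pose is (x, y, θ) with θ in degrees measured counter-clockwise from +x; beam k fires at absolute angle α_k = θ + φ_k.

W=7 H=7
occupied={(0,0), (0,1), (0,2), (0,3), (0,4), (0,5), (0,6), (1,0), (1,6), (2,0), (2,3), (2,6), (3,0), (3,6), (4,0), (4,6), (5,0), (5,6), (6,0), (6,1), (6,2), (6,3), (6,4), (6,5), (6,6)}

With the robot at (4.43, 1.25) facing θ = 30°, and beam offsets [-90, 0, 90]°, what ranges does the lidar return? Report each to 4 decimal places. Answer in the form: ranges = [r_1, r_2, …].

beam 1: φ=-90°, α=300°
  cosα=0.5000 sinα=-0.8660 | (4,1) | tMaxX 1.1400 tMaxY 0.2887 | tΔX 2.0000 tΔY 1.1547
    t=0.2887 [y] (4,0) — stop
  → r_1 = 0.2887
beam 2: φ=0°, α=30°
  cosα=0.8660 sinα=0.5000 | (4,1) | tMaxX 0.6582 tMaxY 1.5000 | tΔX 1.1547 tΔY 2.0000
    t=0.6582 [x] (5,1)
    t=1.5000 [y] (5,2)
    t=1.8129 [x] (6,2) — stop
  → r_2 = 1.8129
beam 3: φ=90°, α=120°
  cosα=-0.5000 sinα=0.8660 | (4,1) | tMaxX 0.8600 tMaxY 0.8660 | tΔX 2.0000 tΔY 1.1547
    t=0.8600 [x] (3,1)
    t=0.8660 [y] (3,2)
    t=2.0207 [y] (3,3)
    t=2.8600 [x] (2,3) — stop
  → r_3 = 2.8600

ranges = [0.2887, 1.8129, 2.8600]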